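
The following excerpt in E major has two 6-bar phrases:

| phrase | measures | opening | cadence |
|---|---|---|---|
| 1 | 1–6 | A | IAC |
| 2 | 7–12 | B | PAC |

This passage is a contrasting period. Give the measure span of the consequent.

measures 7–12

The antecedent is the phrase ending with the weaker cadence (imperfect authentic cadence, phrase 1) and the consequent the one ending more conclusively (perfect authentic cadence, phrase 2); the consequent is measures 7–12.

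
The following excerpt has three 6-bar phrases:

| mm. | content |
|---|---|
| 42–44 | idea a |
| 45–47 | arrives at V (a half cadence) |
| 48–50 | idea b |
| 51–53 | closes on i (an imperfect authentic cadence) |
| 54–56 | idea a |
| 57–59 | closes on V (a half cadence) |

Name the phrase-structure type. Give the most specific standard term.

phrase group

The final phrase closes with a half cadence, which is not stronger than the preceding imperfect authentic cadence; the 3 phrases lack an overall antecedent–consequent design and so form a phrase group.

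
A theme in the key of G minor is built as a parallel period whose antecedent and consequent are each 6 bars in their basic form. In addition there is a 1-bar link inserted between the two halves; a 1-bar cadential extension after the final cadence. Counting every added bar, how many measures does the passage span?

14 measures

Basic parallel period: 6 + 6 = 12 bars.
12 (basic form) + 1 (link) + 1 (cadential extension) = 14.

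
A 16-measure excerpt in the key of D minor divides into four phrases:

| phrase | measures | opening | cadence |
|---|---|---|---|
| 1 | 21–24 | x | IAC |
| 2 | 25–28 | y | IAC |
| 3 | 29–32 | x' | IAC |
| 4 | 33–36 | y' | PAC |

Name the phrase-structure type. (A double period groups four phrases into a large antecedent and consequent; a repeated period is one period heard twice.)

parallel double period

Four phrases in two halves: the first half (mm. 21-28) ends with an imperfect authentic cadence, the second (measures 29-36) with a perfect authentic cadence — a large antecedent–consequent pair, i.e. a double period.
Phrase 3 begins with the same material as phrase 1, making it parallel.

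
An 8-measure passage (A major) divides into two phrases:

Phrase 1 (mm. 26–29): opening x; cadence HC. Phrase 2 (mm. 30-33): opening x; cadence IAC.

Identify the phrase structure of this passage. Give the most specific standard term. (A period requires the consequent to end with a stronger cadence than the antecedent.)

Phrase 1 ends with a half cadence (weaker) and phrase 2 with an imperfect authentic cadence (stronger): antecedent + consequent = a period.
The two phrases open with the same material (x / x), so the period is parallel.

parallel period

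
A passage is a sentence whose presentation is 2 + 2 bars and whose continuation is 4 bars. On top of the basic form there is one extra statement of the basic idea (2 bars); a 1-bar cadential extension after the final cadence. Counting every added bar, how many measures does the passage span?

11 measures

Basic sentence: 2 + 2 + 4 = 8 bars.
8 (basic form) + 2 (extra statement) + 1 (cadential extension) = 11.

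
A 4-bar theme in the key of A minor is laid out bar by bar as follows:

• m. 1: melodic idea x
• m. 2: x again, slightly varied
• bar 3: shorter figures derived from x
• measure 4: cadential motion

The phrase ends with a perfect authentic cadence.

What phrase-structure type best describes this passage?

sentence

Basic idea (measure 1) + its repetition (m. 2) form the presentation; fragmentation and cadence (mm. 3–4) form the continuation — the 4-bar whole is a sentence.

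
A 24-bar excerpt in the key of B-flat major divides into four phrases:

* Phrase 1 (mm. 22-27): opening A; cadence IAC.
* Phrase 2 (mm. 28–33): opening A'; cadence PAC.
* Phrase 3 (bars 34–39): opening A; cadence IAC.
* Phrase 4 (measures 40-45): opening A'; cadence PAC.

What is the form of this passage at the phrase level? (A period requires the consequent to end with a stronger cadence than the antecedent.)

The cadence pattern IAC–PAC–IAC–PAC is weak–strong twice, and phrases 3–4 restate phrases 1–2: a period heard twice, not a double period (which would end weakly at phrase 2).

repeated period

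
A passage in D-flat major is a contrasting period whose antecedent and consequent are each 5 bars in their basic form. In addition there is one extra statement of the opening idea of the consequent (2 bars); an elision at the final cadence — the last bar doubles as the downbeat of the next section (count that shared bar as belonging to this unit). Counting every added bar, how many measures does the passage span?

Basic contrasting period: 5 + 5 = 10 bars.
10 (basic form) + 2 (extra statement) = 12.
The elision shares a bar with the next section but does not change this unit's count.

12 measures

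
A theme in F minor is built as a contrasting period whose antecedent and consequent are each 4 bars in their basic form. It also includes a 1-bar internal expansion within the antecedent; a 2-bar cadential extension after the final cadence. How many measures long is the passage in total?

11 measures

Basic contrasting period: 4 + 4 = 8 bars.
8 (basic form) + 1 (internal expansion) + 2 (cadential extension) = 11.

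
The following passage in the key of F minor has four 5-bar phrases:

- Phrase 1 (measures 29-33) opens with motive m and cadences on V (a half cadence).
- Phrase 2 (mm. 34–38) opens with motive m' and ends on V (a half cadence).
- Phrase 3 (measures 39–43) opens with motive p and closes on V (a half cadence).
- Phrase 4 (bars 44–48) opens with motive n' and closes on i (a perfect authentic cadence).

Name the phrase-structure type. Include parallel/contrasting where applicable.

contrasting double period

Four phrases in two halves: the first half (measures 29–38) ends with a half cadence, the second (mm. 39–48) with a perfect authentic cadence — a large antecedent–consequent pair, i.e. a double period.
Phrase 3 begins with different material from phrase 1, making it contrasting.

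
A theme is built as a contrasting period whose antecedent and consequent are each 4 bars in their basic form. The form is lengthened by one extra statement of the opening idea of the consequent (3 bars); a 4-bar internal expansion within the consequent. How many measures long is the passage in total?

15 measures

Basic contrasting period: 4 + 4 = 8 bars.
8 (basic form) + 3 (extra statement) + 4 (internal expansion) = 15.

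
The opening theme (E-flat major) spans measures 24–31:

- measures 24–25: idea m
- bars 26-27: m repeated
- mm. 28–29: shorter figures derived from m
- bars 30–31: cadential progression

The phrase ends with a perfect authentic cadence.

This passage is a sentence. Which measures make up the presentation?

The presentation of a sentence is the basic idea (mm. 24-25) plus its repetition (measures 26–27); the presentation is therefore mm. 24–27.

measures 24–27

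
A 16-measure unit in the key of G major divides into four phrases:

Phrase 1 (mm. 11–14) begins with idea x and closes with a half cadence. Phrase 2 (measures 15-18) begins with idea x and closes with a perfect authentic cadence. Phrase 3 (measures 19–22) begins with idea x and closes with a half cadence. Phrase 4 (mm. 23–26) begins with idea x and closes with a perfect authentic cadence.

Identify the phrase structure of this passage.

The cadence pattern HC–PAC–HC–PAC is weak–strong twice, and phrases 3–4 restate phrases 1–2: a period heard twice, not a double period (which would end weakly at phrase 2).

repeated period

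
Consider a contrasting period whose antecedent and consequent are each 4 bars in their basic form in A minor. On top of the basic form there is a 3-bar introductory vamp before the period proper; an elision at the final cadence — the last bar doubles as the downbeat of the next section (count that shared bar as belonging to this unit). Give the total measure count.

Basic contrasting period: 4 + 4 = 8 bars.
8 (basic form) + 3 (introduction) = 11.
The elision shares a bar with the next section but does not change this unit's count.

11 measures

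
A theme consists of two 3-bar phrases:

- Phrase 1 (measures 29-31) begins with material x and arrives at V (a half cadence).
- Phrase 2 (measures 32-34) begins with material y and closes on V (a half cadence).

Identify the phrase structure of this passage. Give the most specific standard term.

The second phrase closes with a half cadence, which is not stronger than the first phrase's half cadence; without a weak→strong cadential pair there is no antecedent–consequent relationship, so this is a phrase group rather than a period.

phrase group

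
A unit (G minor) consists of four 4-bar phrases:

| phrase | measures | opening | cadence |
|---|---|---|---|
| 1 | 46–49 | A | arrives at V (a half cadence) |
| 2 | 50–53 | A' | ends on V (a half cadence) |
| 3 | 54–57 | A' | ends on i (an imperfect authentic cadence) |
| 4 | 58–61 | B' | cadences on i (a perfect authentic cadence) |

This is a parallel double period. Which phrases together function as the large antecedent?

In a double period the first pair of phrases (ending half cadence) is the large antecedent and the second pair (ending perfect authentic cadence) is the large consequent; the antecedent is phrases 1 and 2.

phrases 1 and 2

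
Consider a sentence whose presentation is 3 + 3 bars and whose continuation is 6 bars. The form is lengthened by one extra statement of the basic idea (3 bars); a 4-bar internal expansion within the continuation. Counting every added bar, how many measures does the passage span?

Basic sentence: 3 + 3 + 6 = 12 bars.
12 (basic form) + 3 (extra statement) + 4 (internal expansion) = 19.

19 measures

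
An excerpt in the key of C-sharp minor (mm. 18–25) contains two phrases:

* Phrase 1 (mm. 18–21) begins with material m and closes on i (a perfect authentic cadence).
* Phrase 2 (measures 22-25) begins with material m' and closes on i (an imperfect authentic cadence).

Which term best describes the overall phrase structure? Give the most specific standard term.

The second phrase closes with an imperfect authentic cadence, which is not stronger than the first phrase's perfect authentic cadence; without a weak→strong cadential pair there is no antecedent–consequent relationship, so this is a phrase group rather than a period.

phrase group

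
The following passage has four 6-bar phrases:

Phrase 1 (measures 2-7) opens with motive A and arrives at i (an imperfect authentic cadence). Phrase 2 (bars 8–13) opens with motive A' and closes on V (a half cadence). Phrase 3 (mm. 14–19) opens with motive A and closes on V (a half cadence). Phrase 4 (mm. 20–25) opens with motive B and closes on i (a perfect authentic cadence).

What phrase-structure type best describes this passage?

parallel double period

Four phrases in two halves: the first half (bars 2–13) ends with a half cadence, the second (mm. 14–25) with a perfect authentic cadence — a large antecedent–consequent pair, i.e. a double period.
Phrase 3 begins with the same material as phrase 1, making it parallel.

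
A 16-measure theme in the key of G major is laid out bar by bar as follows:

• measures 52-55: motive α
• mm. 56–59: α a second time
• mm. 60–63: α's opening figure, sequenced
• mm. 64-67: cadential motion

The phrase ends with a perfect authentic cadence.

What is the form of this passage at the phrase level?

Basic idea (bars 52–55) + its repetition (bars 56–59) form the presentation; fragmentation and cadence (measures 60–67) form the continuation — the 16-bar whole is a sentence.

sentence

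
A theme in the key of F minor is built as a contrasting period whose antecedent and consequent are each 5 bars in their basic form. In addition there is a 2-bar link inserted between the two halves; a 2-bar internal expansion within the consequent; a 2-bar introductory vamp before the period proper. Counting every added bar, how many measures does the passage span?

16 measures

Basic contrasting period: 5 + 5 = 10 bars.
10 (basic form) + 2 (link) + 2 (internal expansion) + 2 (introduction) = 16.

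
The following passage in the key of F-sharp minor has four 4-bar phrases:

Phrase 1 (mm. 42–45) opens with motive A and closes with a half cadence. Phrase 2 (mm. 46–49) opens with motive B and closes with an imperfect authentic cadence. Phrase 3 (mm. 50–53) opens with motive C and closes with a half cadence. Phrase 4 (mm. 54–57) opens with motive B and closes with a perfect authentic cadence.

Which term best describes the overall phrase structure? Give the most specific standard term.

contrasting double period

Four phrases in two halves: the first half (measures 42-49) ends with an imperfect authentic cadence, the second (mm. 50–57) with a perfect authentic cadence — a large antecedent–consequent pair, i.e. a double period.
Phrase 3 begins with different material from phrase 1, making it contrasting.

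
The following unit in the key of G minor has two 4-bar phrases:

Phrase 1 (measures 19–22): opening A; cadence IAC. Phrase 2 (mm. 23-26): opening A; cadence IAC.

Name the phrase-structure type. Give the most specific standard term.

Both phrases have the same opening (A) and the same cadence (imperfect authentic cadence): the second is a restatement, not a consequent, so this is a repeated phrase rather than a period.

repeated phrase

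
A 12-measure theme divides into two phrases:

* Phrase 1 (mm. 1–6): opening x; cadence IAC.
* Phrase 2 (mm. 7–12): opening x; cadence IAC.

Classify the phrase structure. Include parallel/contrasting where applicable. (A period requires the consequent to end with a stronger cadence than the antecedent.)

repeated phrase

Both phrases have the same opening (x) and the same cadence (imperfect authentic cadence): the second is a restatement, not a consequent, so this is a repeated phrase rather than a period.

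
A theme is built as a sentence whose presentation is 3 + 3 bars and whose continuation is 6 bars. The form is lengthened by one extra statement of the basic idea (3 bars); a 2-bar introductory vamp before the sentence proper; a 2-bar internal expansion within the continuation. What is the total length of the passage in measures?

19 measures

Basic sentence: 3 + 3 + 6 = 12 bars.
12 (basic form) + 3 (extra statement) + 2 (introduction) + 2 (internal expansion) = 19.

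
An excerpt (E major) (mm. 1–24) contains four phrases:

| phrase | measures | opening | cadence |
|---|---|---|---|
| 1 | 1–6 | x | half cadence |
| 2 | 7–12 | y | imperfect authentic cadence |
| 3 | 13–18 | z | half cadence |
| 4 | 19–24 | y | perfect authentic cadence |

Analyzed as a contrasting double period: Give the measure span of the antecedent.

In a double period the four phrases pair into a large antecedent (phrases 1–2, ending imperfect authentic cadence) and a large consequent (phrases 3–4, ending perfect authentic cadence). The antecedent spans bars 1-12.

measures 1–12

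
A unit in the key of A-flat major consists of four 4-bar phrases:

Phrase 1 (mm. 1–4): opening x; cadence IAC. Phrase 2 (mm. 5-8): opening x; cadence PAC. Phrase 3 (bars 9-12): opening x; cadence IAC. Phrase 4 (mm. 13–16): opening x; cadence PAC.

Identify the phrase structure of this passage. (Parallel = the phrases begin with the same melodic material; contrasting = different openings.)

repeated period

The cadence pattern IAC–PAC–IAC–PAC is weak–strong twice, and phrases 3–4 restate phrases 1–2: a period heard twice, not a double period (which would end weakly at phrase 2).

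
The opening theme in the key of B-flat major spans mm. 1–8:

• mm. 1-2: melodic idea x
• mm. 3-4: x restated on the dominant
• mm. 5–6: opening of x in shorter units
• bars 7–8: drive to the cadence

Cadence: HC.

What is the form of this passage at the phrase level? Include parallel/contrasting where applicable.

sentence

Basic idea (measures 1-2) + its repetition (mm. 3–4) form the presentation; fragmentation and cadence (mm. 5–8) form the continuation — the 8-bar whole is a sentence.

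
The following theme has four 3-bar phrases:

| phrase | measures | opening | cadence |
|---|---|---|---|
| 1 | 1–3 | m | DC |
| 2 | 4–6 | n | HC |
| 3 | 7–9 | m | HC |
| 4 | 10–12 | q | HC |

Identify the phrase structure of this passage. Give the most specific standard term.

Phrase 4 ends with a half cadence, no stronger than phrase 2's half cadence, so the four phrases do not form a double period; nor do phrases 3–4 duplicate 1–2, so it is not a repeated period. With no phrase reaching a conclusive cadence, the passage is a phrase group.

phrase group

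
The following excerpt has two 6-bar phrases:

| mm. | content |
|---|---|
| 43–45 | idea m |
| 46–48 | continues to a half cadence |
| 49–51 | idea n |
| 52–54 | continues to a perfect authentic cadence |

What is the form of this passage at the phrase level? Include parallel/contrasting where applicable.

Phrase 1 ends with a half cadence (weaker) and phrase 2 with a perfect authentic cadence (stronger): antecedent + consequent = a period.
The two phrases open with different material (m / n), so the period is contrasting.

contrasting period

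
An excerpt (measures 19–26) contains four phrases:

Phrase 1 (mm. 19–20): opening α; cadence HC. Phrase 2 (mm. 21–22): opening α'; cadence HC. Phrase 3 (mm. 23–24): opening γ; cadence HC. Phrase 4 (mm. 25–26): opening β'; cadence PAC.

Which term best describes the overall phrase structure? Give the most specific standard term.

contrasting double period

Four phrases in two halves: the first half (mm. 19–22) ends with a half cadence, the second (mm. 23–26) with a perfect authentic cadence — a large antecedent–consequent pair, i.e. a double period.
Phrase 3 begins with different material from phrase 1, making it contrasting.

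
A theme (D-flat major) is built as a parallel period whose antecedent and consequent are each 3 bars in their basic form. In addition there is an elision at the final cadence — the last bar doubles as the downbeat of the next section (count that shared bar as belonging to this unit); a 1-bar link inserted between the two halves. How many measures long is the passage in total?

Basic parallel period: 3 + 3 = 6 bars.
6 (basic form) + 1 (link) = 7.
The elision shares a bar with the next section but does not change this unit's count.

7 measures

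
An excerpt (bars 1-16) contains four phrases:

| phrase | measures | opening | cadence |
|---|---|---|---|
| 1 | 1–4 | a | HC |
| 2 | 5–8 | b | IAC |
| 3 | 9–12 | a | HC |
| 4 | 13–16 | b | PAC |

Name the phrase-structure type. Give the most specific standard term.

parallel double period

Four phrases in two halves: the first half (mm. 1-8) ends with an imperfect authentic cadence, the second (mm. 9–16) with a perfect authentic cadence — a large antecedent–consequent pair, i.e. a double period.
Phrase 3 begins with the same material as phrase 1, making it parallel.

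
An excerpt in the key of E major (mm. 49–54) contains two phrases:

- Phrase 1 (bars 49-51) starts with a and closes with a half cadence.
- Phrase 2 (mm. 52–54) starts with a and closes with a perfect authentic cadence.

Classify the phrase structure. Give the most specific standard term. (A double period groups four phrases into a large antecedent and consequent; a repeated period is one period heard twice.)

Phrase 1 ends with a half cadence (weaker) and phrase 2 with a perfect authentic cadence (stronger): antecedent + consequent = a period.
The two phrases open with the same material (a / a), so the period is parallel.

parallel period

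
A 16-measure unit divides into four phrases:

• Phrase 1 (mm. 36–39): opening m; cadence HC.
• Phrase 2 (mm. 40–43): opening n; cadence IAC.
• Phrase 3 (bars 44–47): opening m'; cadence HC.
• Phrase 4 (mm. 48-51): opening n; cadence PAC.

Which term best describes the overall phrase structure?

parallel double period

Four phrases in two halves: the first half (mm. 36–43) ends with an imperfect authentic cadence, the second (measures 44-51) with a perfect authentic cadence — a large antecedent–consequent pair, i.e. a double period.
Phrase 3 begins with the same material as phrase 1, making it parallel.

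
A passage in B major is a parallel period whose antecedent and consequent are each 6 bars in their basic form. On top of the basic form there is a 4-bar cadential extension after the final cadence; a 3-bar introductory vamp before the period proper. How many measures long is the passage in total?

Basic parallel period: 6 + 6 = 12 bars.
12 (basic form) + 4 (cadential extension) + 3 (introduction) = 19.

19 measures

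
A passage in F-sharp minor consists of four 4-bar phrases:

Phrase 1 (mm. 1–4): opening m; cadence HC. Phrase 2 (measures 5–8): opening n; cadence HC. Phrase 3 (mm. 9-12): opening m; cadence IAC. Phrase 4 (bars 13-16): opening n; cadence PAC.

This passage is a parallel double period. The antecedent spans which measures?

In a double period the four phrases pair into a large antecedent (phrases 1–2, ending half cadence) and a large consequent (phrases 3–4, ending perfect authentic cadence). The antecedent spans mm. 1-8.

measures 1–8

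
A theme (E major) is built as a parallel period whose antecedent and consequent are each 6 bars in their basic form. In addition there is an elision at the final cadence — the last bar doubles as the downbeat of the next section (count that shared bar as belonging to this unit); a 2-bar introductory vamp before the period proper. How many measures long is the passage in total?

14 measures

Basic parallel period: 6 + 6 = 12 bars.
12 (basic form) + 2 (introduction) = 14.
The elision shares a bar with the next section but does not change this unit's count.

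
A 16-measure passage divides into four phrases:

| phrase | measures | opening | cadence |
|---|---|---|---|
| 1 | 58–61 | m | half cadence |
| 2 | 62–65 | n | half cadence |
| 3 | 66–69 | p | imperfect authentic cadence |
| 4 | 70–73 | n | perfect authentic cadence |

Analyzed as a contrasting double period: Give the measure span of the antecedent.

measures 58–65

In a double period the four phrases pair into a large antecedent (phrases 1–2, ending half cadence) and a large consequent (phrases 3–4, ending perfect authentic cadence). The antecedent spans bars 58-65.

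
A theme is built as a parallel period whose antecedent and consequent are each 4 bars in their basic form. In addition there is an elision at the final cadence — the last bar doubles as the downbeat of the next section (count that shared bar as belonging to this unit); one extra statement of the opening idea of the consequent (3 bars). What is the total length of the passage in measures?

11 measures

Basic parallel period: 4 + 4 = 8 bars.
8 (basic form) + 3 (extra statement) = 11.
The elision shares a bar with the next section but does not change this unit's count.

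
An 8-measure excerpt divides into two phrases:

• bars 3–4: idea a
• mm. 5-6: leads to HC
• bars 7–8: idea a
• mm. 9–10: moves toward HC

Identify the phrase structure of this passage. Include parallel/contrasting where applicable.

repeated phrase

Both phrases have the same opening (a) and the same cadence (half cadence): the second is a restatement, not a consequent, so this is a repeated phrase rather than a period.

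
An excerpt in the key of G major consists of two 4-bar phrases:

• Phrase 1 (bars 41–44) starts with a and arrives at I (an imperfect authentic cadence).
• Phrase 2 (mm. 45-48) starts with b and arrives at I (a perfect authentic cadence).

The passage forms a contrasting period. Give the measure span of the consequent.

measures 45–48

The phrase ending with the weaker cadence (imperfect authentic cadence) is the antecedent; the one ending more conclusively (perfect authentic cadence) is the consequent. The consequent is measures 45–48.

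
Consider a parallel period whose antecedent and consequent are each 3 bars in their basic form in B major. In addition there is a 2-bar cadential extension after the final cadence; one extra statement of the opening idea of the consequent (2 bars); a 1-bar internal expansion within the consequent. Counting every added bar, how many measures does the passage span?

11 measures

Basic parallel period: 3 + 3 = 6 bars.
6 (basic form) + 2 (cadential extension) + 2 (extra statement) + 1 (internal expansion) = 11.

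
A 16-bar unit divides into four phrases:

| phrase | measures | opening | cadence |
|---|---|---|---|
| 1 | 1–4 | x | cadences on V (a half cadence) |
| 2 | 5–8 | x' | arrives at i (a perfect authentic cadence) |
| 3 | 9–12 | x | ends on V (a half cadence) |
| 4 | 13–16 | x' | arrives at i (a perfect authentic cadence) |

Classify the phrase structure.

The cadence pattern HC–PAC–HC–PAC is weak–strong twice, and phrases 3–4 restate phrases 1–2: a period heard twice, not a double period (which would end weakly at phrase 2).

repeated period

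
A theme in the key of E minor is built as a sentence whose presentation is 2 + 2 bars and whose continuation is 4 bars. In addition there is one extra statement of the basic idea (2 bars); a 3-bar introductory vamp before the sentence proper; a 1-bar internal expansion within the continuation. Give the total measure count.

14 measures

Basic sentence: 2 + 2 + 4 = 8 bars.
8 (basic form) + 2 (extra statement) + 3 (introduction) + 1 (internal expansion) = 14.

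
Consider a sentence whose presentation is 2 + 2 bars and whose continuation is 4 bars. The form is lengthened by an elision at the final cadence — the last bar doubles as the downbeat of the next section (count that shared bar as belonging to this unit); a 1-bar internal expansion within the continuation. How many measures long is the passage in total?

Basic sentence: 2 + 2 + 4 = 8 bars.
8 (basic form) + 1 (internal expansion) = 9.
The elision shares a bar with the next section but does not change this unit's count.

9 measures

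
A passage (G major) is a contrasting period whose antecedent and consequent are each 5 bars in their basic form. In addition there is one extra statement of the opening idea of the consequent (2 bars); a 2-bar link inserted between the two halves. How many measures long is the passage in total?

Basic contrasting period: 5 + 5 = 10 bars.
10 (basic form) + 2 (extra statement) + 2 (link) = 14.

14 measures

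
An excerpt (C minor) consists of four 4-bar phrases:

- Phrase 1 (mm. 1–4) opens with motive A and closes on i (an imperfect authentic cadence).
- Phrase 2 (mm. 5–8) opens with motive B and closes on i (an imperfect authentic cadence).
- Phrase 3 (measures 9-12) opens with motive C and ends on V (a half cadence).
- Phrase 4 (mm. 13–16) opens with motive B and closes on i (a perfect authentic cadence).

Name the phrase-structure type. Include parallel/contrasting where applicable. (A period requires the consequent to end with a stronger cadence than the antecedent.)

contrasting double period

Four phrases in two halves: the first half (mm. 1-8) ends with an imperfect authentic cadence, the second (mm. 9–16) with a perfect authentic cadence — a large antecedent–consequent pair, i.e. a double period.
Phrase 3 begins with different material from phrase 1, making it contrasting.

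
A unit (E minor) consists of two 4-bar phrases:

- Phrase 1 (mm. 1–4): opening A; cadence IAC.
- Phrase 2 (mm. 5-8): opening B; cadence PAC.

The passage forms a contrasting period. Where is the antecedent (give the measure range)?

The antecedent is the phrase ending with the weaker cadence (imperfect authentic cadence, phrase 1) and the consequent the one ending more conclusively (perfect authentic cadence, phrase 2); the antecedent is bars 1–4.

measures 1–4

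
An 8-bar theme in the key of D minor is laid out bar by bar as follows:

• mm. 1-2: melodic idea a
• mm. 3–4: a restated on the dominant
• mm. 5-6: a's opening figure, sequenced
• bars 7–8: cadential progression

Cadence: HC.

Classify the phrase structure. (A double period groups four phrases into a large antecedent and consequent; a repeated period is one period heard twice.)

Basic idea (mm. 1-2) + its repetition (mm. 3-4) form the presentation; fragmentation and cadence (bars 5-8) form the continuation — the 8-bar whole is a sentence.

sentence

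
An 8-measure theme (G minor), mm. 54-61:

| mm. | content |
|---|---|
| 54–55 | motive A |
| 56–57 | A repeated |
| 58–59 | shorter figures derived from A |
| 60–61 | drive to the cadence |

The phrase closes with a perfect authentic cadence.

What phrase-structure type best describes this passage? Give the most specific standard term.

Basic idea (measures 54–55) + its repetition (mm. 56-57) form the presentation; fragmentation and cadence (mm. 58–61) form the continuation — the 8-bar whole is a sentence.

sentence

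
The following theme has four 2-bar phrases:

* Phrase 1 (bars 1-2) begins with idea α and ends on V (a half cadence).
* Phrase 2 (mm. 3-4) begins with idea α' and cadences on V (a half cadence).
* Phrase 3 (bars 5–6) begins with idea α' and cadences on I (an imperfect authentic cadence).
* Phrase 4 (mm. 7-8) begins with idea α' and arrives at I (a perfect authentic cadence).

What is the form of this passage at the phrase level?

Four phrases in two halves: the first half (mm. 1-4) ends with a half cadence, the second (bars 5–8) with a perfect authentic cadence — a large antecedent–consequent pair, i.e. a double period.
Phrase 3 begins with the same material as phrase 1, making it parallel.

parallel double period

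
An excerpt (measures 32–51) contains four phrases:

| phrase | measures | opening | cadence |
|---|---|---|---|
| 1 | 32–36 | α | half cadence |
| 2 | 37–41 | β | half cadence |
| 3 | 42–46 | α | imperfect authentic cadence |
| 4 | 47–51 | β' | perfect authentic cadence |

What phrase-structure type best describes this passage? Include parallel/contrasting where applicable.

Four phrases in two halves: the first half (mm. 32–41) ends with a half cadence, the second (mm. 42–51) with a perfect authentic cadence — a large antecedent–consequent pair, i.e. a double period.
Phrase 3 begins with the same material as phrase 1, making it parallel.

parallel double period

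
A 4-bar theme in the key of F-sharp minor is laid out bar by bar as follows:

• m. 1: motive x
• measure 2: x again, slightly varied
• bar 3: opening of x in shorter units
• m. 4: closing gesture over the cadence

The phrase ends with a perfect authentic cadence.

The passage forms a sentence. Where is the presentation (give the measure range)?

measures 1–2

The presentation of a sentence is the basic idea (m. 1) plus its repetition (m. 2); the presentation is therefore mm. 1–2.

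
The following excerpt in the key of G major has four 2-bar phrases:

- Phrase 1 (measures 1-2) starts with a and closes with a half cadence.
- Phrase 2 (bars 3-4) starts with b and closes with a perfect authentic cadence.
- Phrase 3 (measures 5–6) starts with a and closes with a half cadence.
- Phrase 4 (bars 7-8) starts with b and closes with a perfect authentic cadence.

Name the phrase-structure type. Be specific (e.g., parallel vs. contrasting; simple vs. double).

repeated period

The cadence pattern HC–PAC–HC–PAC is weak–strong twice, and phrases 3–4 restate phrases 1–2: a period heard twice, not a double period (which would end weakly at phrase 2).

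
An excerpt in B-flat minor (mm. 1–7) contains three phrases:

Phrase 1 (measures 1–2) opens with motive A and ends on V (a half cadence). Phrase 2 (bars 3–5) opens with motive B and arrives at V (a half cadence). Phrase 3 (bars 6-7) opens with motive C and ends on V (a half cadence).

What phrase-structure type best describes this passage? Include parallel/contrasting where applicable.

The final phrase closes with a half cadence, which is not stronger than the preceding half cadence; the 3 phrases lack an overall antecedent–consequent design and so form a phrase group.

phrase group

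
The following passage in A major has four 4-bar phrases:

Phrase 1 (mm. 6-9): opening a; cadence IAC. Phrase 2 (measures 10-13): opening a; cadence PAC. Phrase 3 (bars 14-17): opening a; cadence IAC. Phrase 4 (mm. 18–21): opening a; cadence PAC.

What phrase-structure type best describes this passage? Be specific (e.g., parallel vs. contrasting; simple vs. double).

repeated period

The cadence pattern IAC–PAC–IAC–PAC is weak–strong twice, and phrases 3–4 restate phrases 1–2: a period heard twice, not a double period (which would end weakly at phrase 2).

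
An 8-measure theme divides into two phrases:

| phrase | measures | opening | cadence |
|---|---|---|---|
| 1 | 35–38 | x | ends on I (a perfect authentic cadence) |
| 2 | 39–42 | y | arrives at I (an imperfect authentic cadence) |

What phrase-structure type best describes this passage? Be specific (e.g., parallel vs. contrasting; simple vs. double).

phrase group

The second phrase closes with an imperfect authentic cadence, which is not stronger than the first phrase's perfect authentic cadence; without a weak→strong cadential pair there is no antecedent–consequent relationship, so this is a phrase group rather than a period.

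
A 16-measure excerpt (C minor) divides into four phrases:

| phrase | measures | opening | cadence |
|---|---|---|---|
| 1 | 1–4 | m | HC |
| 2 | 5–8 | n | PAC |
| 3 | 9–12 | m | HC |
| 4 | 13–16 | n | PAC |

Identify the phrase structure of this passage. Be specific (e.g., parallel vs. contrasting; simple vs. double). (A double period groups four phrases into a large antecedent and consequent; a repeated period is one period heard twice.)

The cadence pattern HC–PAC–HC–PAC is weak–strong twice, and phrases 3–4 restate phrases 1–2: a period heard twice, not a double period (which would end weakly at phrase 2).

repeated period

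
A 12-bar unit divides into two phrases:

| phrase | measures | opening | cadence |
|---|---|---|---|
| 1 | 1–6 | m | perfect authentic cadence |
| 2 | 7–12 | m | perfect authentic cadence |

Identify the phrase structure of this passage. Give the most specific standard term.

Both phrases have the same opening (m) and the same cadence (perfect authentic cadence): the second is a restatement, not a consequent, so this is a repeated phrase rather than a period.

repeated phrase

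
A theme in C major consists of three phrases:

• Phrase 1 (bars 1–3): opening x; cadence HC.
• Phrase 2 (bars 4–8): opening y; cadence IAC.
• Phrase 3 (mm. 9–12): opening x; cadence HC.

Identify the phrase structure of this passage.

The final phrase closes with a half cadence, which is not stronger than the preceding imperfect authentic cadence; the 3 phrases lack an overall antecedent–consequent design and so form a phrase group.

phrase group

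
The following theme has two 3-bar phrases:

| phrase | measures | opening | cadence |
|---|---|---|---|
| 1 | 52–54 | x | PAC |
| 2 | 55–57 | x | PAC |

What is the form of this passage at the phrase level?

repeated phrase

Both phrases have the same opening (x) and the same cadence (perfect authentic cadence): the second is a restatement, not a consequent, so this is a repeated phrase rather than a period.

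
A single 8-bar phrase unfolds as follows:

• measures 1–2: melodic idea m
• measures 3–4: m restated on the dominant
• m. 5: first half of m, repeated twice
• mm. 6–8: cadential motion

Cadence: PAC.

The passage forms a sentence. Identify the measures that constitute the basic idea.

The presentation of a sentence is the basic idea (mm. 1–2) plus its repetition (bars 3–4); the basic idea is therefore bars 1–2.

measures 1–2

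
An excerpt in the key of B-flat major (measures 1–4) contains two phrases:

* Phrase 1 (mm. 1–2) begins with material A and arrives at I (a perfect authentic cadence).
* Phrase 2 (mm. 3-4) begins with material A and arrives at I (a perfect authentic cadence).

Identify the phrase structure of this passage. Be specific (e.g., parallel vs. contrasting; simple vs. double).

repeated phrase

Both phrases have the same opening (A) and the same cadence (perfect authentic cadence): the second is a restatement, not a consequent, so this is a repeated phrase rather than a period.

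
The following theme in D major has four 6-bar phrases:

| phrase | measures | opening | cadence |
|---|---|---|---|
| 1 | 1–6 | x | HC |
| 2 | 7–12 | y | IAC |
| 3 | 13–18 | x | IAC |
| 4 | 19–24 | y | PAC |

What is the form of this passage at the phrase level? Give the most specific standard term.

Four phrases in two halves: the first half (mm. 1–12) ends with an imperfect authentic cadence, the second (measures 13-24) with a perfect authentic cadence — a large antecedent–consequent pair, i.e. a double period.
Phrase 3 begins with the same material as phrase 1, making it parallel.

parallel double period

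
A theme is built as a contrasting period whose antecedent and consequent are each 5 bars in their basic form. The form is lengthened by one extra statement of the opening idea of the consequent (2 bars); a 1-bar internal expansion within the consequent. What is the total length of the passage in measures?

13 measures

Basic contrasting period: 5 + 5 = 10 bars.
10 (basic form) + 2 (extra statement) + 1 (internal expansion) = 13.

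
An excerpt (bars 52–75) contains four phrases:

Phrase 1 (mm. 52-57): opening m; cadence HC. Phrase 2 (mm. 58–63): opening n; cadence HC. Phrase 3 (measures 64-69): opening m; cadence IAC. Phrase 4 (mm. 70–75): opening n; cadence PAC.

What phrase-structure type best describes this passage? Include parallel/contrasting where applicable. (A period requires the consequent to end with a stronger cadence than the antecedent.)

parallel double period

Four phrases in two halves: the first half (mm. 52–63) ends with a half cadence, the second (bars 64–75) with a perfect authentic cadence — a large antecedent–consequent pair, i.e. a double period.
Phrase 3 begins with the same material as phrase 1, making it parallel.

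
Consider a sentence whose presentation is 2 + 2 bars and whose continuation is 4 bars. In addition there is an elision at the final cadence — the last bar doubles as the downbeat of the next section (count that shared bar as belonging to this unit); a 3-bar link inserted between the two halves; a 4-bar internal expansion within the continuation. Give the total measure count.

Basic sentence: 2 + 2 + 4 = 8 bars.
8 (basic form) + 3 (link) + 4 (internal expansion) = 15.
The elision shares a bar with the next section but does not change this unit's count.

15 measures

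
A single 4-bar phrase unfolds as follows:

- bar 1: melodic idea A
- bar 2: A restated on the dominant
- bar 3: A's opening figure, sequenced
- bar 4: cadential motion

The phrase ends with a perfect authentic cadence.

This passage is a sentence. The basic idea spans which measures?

The presentation of a sentence is the basic idea (m. 1) plus its repetition (m. 2); the basic idea is therefore m. 1.

measures 1–1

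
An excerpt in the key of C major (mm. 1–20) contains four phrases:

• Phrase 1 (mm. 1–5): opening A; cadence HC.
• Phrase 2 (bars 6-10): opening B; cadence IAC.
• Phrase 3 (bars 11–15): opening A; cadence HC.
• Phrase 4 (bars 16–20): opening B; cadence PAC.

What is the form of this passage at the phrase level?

parallel double period

Four phrases in two halves: the first half (bars 1–10) ends with an imperfect authentic cadence, the second (measures 11–20) with a perfect authentic cadence — a large antecedent–consequent pair, i.e. a double period.
Phrase 3 begins with the same material as phrase 1, making it parallel.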